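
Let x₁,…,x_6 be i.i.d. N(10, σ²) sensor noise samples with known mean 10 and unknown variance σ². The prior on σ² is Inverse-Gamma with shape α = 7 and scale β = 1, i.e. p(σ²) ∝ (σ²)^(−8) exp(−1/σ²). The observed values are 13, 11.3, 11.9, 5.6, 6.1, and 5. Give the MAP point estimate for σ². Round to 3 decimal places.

Sum of squared deviations about the known mean: SS = (13−10)² + (11.3−10)² + (11.9−10)² + (5.6−10)² + (6.1−10)² + (5−10)² = 73.87.
The Normal likelihood contributes (σ²)^(−n/2) exp(−SS/(2σ²)), so the posterior is Inverse-Gamma(α + n/2, β + SS/2) = Inverse-Gamma(10, 37.935).
The mode of Inverse-Gamma(a, b) is b/(a+1) = 37.935/11 ≈ 3.449.

σ̂²_MAP = 3.449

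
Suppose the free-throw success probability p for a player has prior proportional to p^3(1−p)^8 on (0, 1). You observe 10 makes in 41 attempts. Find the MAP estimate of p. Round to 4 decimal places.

p̂_MAP = 0.2500

The prior density ∝ p^3(1−p)^8 is the kernel of Beta(4, 9).
Data: 10 successes in 41 trials. The binomial likelihood contributes p^10(1−p)^31, so the posterior is Beta(4+10, 9+31) = Beta(14, 40).
For Beta(a, b) with a, b > 1 the mode is (a−1)/(a+b−2) = 13/52 ≈ 0.2500.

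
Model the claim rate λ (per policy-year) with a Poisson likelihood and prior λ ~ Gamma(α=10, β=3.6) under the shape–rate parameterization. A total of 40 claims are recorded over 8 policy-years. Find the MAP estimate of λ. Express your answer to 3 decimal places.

λ̂_MAP = 4.224

Σxᵢ = 40, n = 8.
Posterior ∝ λ^9e^(−3.6λ) · λ^40e^(−8λ) = λ^49e^(−11.6λ), i.e. Gamma(shape=50, rate=11.6).
The mode of a Gamma(a, b) with a ≥ 1 (shape–rate) is (a−1)/b = 49/11.6 ≈ 4.224.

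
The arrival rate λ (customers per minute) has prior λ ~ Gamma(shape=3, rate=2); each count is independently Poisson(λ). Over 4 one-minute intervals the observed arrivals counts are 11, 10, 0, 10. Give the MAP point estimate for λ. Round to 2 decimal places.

Σxᵢ = 11+10+0+10 = 31, with n = 4.
Posterior ∝ λ^2e^(−2λ) · λ^31e^(−4λ) = λ^33e^(−6λ), i.e. Gamma(shape=34, rate=6).
The mode of a Gamma(a, b) with a ≥ 1 (shape–rate) is (a−1)/b = 33/6 ≈ 5.50.

λ̂_MAP = 5.50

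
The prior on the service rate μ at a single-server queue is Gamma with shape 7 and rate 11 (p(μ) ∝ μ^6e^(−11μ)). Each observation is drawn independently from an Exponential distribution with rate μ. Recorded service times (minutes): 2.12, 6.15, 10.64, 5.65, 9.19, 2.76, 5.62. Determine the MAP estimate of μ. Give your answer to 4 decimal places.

The Exponential(rate=μ) likelihood is ∝ μ^n e^(−μΣtᵢ). Here n = 7 and Σtᵢ = 2.12 + 6.15 + 10.64 + 5.65 + 9.19 + 2.76 + 5.62 = 42.13.
Posterior ∝ μ^6e^(−11μ) · μ^7e^(−42.13μ) = μ^13e^(−53.13μ), i.e. Gamma(14, 53.13).
Mode = (a−1)/b = 13/53.13 ≈ 0.2447.

μ̂_MAP = 0.2447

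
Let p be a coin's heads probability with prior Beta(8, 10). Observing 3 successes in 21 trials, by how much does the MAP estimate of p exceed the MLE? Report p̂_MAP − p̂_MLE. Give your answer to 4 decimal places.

Posterior is Beta(11, 28); MAP = (11−1)/(39−2) = 10/37 ≈ 0.27027.
MLE ignores the prior: p̂_MLE = k/n = 3/21 ≈ 0.14286.
Difference = 10/37 − 3/21 = 33/259 ≈ 0.1274.

MAP − MLE = 0.1274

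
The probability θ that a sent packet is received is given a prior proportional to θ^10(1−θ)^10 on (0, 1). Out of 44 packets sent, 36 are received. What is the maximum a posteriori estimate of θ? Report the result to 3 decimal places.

θ̂_MAP = 0.719

The prior density ∝ θ^10(1−θ)^10 is the kernel of Beta(11, 11).
Data: 36 successes in 44 trials. The binomial likelihood contributes θ^36(1−θ)^8, so the posterior is Beta(11+36, 11+8) = Beta(47, 19).
For Beta(a, b) with a, b > 1 the mode is (a−1)/(a+b−2) = 46/64 ≈ 0.719.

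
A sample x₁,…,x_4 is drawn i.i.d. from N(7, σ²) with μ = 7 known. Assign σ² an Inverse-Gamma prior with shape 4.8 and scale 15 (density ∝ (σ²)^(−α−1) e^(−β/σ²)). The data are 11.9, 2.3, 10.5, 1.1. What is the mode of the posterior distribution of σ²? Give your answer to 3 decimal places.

σ̂²_MAP = 7.895

Sum of squared deviations about the known mean: SS = (11.9−7)² + (2.3−7)² + (10.5−7)² + (1.1−7)² = 93.16.
The Normal likelihood contributes (σ²)^(−n/2) exp(−SS/(2σ²)), so the posterior is Inverse-Gamma(α + n/2, β + SS/2) = Inverse-Gamma(6.8, 61.58).
The mode of Inverse-Gamma(a, b) is b/(a+1) = 61.58/7.8 ≈ 7.895.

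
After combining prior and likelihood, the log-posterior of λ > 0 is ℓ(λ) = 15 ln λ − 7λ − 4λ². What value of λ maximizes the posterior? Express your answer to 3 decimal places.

λ̂_MAP = 1.000

ℓ'(λ) = 15/λ − 7 − 8λ. Setting this to zero and multiplying by λ: 8λ² + 7λ − 15 = 0.
λ = (−7 + √(7² + 4·8·15)) / (2·8) = (−7 + √529) / 16 = (−7 + 23)/16 = 1.
ℓ''(λ) = −15/λ² − 8 < 0, confirming a maximum.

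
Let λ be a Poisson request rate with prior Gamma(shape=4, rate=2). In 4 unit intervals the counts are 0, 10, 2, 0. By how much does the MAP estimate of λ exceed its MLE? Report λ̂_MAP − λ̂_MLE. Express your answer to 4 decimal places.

MAP − MLE = -0.5000

Σxᵢ = 12. Posterior is Gamma(16, 6); MAP = (16−1)/6 = 15/6 ≈ 2.50000.
MLE = x̄ = 12/4 ≈ 3.00000.
Difference = 15/6 − 12/4 = -1/2 ≈ -0.5000.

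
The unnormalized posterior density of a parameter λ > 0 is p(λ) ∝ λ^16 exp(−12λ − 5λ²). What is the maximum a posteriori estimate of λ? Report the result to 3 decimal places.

λ̂_MAP = 0.800

ℓ'(λ) = 16/λ − 12 − 10λ. Setting this to zero and multiplying by λ: 10λ² + 12λ − 16 = 0.
λ = (−12 + √(12² + 4·10·16)) / (2·10) = (−12 + √784) / 20 = (−12 + 28)/20 = 4/5.
ℓ''(λ) = −16/λ² − 10 < 0, confirming a maximum.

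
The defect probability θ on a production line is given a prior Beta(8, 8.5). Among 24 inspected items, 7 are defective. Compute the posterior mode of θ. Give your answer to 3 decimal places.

θ̂_MAP = 0.364

Prior: Beta(8, 8.5).
Data: 7 successes in 24 trials. The binomial likelihood contributes θ^7(1−θ)^17, so the posterior is Beta(8+7, 8.5+17) = Beta(15, 25.5).
For Beta(a, b) with a, b > 1 the mode is (a−1)/(a+b−2) = 14/38.5 ≈ 0.364.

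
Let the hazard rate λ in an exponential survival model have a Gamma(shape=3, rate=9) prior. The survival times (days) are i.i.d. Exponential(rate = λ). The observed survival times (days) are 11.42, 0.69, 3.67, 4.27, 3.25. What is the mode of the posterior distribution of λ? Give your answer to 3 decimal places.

The Exponential(rate=λ) likelihood is ∝ λ^n e^(−λΣtᵢ). Here n = 5 and Σtᵢ = 11.42 + 0.69 + 3.67 + 4.27 + 3.25 = 23.30.
Posterior ∝ λ^2e^(−9λ) · λ^5e^(−23.30λ) = λ^7e^(−32.30λ), i.e. Gamma(8, 32.30).
Mode = (a−1)/b = 7/32.30 ≈ 0.217.

λ̂_MAP = 0.217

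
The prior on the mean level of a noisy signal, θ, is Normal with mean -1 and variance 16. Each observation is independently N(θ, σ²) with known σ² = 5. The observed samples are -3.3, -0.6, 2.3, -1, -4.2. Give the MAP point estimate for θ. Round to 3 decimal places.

n = 5; x̄ = ((-3.3) + (-0.6) + 2.3 + (-1) + (-4.2))/5 = -6.8/5 = -1.36.
For a Normal prior and Normal likelihood with known variance, the posterior is Normal; its mode equals its mean, the precision-weighted average.
Prior precision 1/σ₀² = 1/16 = 0.0625; data precision n/σ² = 5/5 = 1.
θ̂ = (0.0625·(-1) + 1·(-1.36)) / (0.0625 + 1) = (-1.4225)/1.0625 = -569/425 ≈ -1.339.

θ̂_MAP = -1.339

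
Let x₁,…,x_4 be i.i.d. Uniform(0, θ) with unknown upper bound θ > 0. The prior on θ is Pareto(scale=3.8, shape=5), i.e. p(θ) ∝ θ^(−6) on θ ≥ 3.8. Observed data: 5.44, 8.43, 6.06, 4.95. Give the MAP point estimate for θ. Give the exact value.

θ̂_MAP = 8.43

The Uniform(0, θ) likelihood is θ^(−n) for θ ≥ max(xᵢ), zero otherwise. Here max(xᵢ) = 8.43.
Posterior ∝ θ^(−6) · θ^(−4) = θ^(−10) on θ ≥ max(3.8, 8.43) = 8.43.
This density is strictly decreasing in θ, so the posterior mode lies at the lower boundary of the support.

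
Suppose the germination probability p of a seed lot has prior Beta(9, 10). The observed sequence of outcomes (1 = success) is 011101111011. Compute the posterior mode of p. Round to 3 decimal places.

p̂_MAP = 0.586

Prior: Beta(9, 10).
Data: 9 successes in 12 trials (from the sequence). The binomial likelihood contributes p^9(1−p)^3, so the posterior is Beta(9+9, 10+3) = Beta(18, 13).
For Beta(a, b) with a, b > 1 the mode is (a−1)/(a+b−2) = 17/29 ≈ 0.586.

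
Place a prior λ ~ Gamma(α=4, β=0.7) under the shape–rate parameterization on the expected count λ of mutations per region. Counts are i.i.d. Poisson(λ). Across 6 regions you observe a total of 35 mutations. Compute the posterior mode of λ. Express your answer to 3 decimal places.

Σxᵢ = 35, n = 6.
Posterior ∝ λ^3e^(−0.7λ) · λ^35e^(−6λ) = λ^38e^(−6.7λ), i.e. Gamma(shape=39, rate=6.7).
The mode of a Gamma(a, b) with a ≥ 1 (shape–rate) is (a−1)/b = 38/6.7 ≈ 5.672.

λ̂_MAP = 5.672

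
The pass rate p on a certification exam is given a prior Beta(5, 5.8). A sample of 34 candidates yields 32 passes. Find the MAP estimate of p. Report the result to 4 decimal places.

p̂_MAP = 0.8411

Prior: Beta(5, 5.8).
Data: 32 successes in 34 trials. The binomial likelihood contributes p^32(1−p)^2, so the posterior is Beta(5+32, 5.8+2) = Beta(37, 7.8).
For Beta(a, b) with a, b > 1 the mode is (a−1)/(a+b−2) = 36/42.8 ≈ 0.8411.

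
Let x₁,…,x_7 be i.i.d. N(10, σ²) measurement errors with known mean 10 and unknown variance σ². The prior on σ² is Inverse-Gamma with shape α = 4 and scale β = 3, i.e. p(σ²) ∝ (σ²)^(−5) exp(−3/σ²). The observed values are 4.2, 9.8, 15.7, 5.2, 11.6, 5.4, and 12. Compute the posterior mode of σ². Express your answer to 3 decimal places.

Sum of squared deviations about the known mean: SS = (4.2−10)² + (9.8−10)² + (15.7−10)² + (5.2−10)² + (11.6−10)² + (5.4−10)² + (12−10)² = 116.93.
The Normal likelihood contributes (σ²)^(−n/2) exp(−SS/(2σ²)), so the posterior is Inverse-Gamma(α + n/2, β + SS/2) = Inverse-Gamma(7.5, 61.465).
The mode of Inverse-Gamma(a, b) is b/(a+1) = 61.465/8.5 ≈ 7.231.

σ̂²_MAP = 7.231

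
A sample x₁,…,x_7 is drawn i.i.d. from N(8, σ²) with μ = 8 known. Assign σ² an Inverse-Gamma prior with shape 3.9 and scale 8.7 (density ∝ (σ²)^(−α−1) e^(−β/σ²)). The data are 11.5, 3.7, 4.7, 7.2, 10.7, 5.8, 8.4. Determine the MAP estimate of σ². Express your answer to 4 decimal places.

σ̂²_MAP = 4.2833

Sum of squared deviations about the known mean: SS = (11.5−8)² + (3.7−8)² + (4.7−8)² + (7.2−8)² + (10.7−8)² + (5.8−8)² + (8.4−8)² = 54.56.
The Normal likelihood contributes (σ²)^(−n/2) exp(−SS/(2σ²)), so the posterior is Inverse-Gamma(α + n/2, β + SS/2) = Inverse-Gamma(7.4, 35.98).
The mode of Inverse-Gamma(a, b) is b/(a+1) = 35.98/8.4 ≈ 4.2833.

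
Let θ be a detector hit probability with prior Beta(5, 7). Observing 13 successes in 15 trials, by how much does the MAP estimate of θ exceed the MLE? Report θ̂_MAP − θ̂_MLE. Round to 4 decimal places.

Posterior is Beta(18, 9); MAP = (18−1)/(27−2) = 17/25 ≈ 0.68000.
MLE ignores the prior: θ̂_MLE = k/n = 13/15 ≈ 0.86667.
Difference = 17/25 − 13/15 = -14/75 ≈ -0.1867.

MAP − MLE = -0.1867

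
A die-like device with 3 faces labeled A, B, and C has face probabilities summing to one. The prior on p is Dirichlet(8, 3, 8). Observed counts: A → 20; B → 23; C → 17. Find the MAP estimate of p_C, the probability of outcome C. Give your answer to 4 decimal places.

The posterior is Dirichlet(αᵢ + nᵢ) = Dirichlet(28, 26, 25).
For a Dirichlet(a₁,…,a_K) with all aᵢ > 1, the mode has j-th component (aⱼ − 1)/(Σaᵢ − K).
Here Σaᵢ = 79 and K = 3, so p_C = (25 − 1)/(79 − 3) = 24/76 ≈ 0.3158.

MAP estimate of p_C = 0.3158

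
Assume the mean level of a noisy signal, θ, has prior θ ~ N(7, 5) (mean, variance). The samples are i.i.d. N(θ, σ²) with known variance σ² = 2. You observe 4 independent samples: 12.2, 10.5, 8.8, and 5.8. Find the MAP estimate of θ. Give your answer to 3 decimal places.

n = 4; x̄ = (12.2 + 10.5 + 8.8 + 5.8)/4 = 37.3/4 = 9.325.
For a Normal prior and Normal likelihood with known variance, the posterior is Normal; its mode equals its mean, the precision-weighted average.
Prior precision 1/σ₀² = 1/5 = 0.2; data precision n/σ² = 4/2 = 2.
θ̂ = (0.2·7 + 2·9.325) / (0.2 + 2) = 20.05/2.2 = 401/44 ≈ 9.114.

θ̂_MAP = 9.114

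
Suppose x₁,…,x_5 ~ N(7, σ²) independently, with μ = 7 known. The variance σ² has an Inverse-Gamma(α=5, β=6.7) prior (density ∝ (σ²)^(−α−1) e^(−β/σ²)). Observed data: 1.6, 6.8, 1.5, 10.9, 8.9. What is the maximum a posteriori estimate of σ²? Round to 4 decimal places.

σ̂²_MAP = 5.3924

Sum of squared deviations about the known mean: SS = (1.6−7)² + (6.8−7)² + (1.5−7)² + (10.9−7)² + (8.9−7)² = 78.27.
The Normal likelihood contributes (σ²)^(−n/2) exp(−SS/(2σ²)), so the posterior is Inverse-Gamma(α + n/2, β + SS/2) = Inverse-Gamma(7.5, 45.835).
The mode of Inverse-Gamma(a, b) is b/(a+1) = 45.835/8.5 ≈ 5.3924.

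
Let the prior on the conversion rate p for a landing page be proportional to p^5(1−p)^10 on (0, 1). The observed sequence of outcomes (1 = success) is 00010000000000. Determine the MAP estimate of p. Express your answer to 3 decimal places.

p̂_MAP = 0.207

The prior density ∝ p^5(1−p)^10 is the kernel of Beta(6, 11).
Data: 1 success in 14 trials (from the sequence). The binomial likelihood contributes p(1−p)^13, so the posterior is Beta(6+1, 11+13) = Beta(7, 24).
For Beta(a, b) with a, b > 1 the mode is (a−1)/(a+b−2) = 6/29 ≈ 0.207.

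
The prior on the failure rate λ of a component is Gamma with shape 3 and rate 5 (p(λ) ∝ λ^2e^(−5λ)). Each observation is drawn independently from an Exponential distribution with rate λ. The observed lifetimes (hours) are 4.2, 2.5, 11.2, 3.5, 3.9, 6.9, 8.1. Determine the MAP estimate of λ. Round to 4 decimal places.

The Exponential(rate=λ) likelihood is ∝ λ^n e^(−λΣtᵢ). Here n = 7 and Σtᵢ = 4.2 + 2.5 + 11.2 + 3.5 + 3.9 + 6.9 + 8.1 = 40.3.
Posterior ∝ λ^2e^(−5λ) · λ^7e^(−40.3λ) = λ^9e^(−45.3λ), i.e. Gamma(10, 45.3).
Mode = (a−1)/b = 9/45.3 ≈ 0.1987.

λ̂_MAP = 0.1987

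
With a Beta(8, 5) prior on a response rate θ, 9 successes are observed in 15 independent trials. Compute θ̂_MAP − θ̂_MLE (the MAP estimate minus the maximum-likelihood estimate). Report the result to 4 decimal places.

Posterior is Beta(17, 11); MAP = (17−1)/(28−2) = 16/26 ≈ 0.61538.
MLE ignores the prior: θ̂_MLE = k/n = 9/15 ≈ 0.60000.
Difference = 16/26 − 9/15 = 1/65 ≈ 0.0154.

MAP − MLE = 0.0154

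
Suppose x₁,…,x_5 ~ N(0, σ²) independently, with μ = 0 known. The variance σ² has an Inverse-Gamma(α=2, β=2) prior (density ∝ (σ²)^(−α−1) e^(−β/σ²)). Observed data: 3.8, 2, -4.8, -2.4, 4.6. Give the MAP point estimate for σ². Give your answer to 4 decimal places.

Sum of squared deviations about the known mean: SS = (3.8−0)² + (2−0)² + (-4.8−0)² + (-2.4−0)² + (4.6−0)² = 68.4.
The Normal likelihood contributes (σ²)^(−n/2) exp(−SS/(2σ²)), so the posterior is Inverse-Gamma(α + n/2, β + SS/2) = Inverse-Gamma(4.5, 36.2).
The mode of Inverse-Gamma(a, b) is b/(a+1) = 36.2/5.5 ≈ 6.5818.

σ̂²_MAP = 6.5818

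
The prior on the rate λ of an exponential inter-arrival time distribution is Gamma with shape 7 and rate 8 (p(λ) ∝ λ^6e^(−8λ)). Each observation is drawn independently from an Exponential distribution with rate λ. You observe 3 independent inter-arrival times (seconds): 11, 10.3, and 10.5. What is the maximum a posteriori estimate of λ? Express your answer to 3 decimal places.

λ̂_MAP = 0.226

The Exponential(rate=λ) likelihood is ∝ λ^n e^(−λΣtᵢ). Here n = 3 and Σtᵢ = 11 + 10.3 + 10.5 = 31.8.
Posterior ∝ λ^6e^(−8λ) · λ^3e^(−31.8λ) = λ^9e^(−39.8λ), i.e. Gamma(10, 39.8).
Mode = (a−1)/b = 9/39.8 ≈ 0.226.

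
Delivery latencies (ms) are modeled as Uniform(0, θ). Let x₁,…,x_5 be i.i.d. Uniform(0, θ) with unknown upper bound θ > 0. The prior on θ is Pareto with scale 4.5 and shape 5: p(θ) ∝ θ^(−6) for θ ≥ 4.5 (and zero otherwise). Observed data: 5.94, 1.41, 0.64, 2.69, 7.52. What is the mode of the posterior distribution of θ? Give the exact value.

θ̂_MAP = 7.52

The Uniform(0, θ) likelihood is θ^(−n) for θ ≥ max(xᵢ), zero otherwise. Here max(xᵢ) = 7.52.
Posterior ∝ θ^(−6) · θ^(−5) = θ^(−11) on θ ≥ max(4.5, 7.52) = 7.52.
This density is strictly decreasing in θ, so the posterior mode lies at the lower boundary of the support.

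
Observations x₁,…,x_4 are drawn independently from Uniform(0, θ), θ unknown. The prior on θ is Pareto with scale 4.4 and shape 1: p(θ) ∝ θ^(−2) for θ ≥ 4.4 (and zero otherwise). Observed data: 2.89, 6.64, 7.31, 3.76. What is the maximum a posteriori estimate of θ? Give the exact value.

θ̂_MAP = 7.31

The Uniform(0, θ) likelihood is θ^(−n) for θ ≥ max(xᵢ), zero otherwise. Here max(xᵢ) = 7.31.
Posterior ∝ θ^(−2) · θ^(−4) = θ^(−6) on θ ≥ max(4.4, 7.31) = 7.31.
This density is strictly decreasing in θ, so the posterior mode lies at the lower boundary of the support.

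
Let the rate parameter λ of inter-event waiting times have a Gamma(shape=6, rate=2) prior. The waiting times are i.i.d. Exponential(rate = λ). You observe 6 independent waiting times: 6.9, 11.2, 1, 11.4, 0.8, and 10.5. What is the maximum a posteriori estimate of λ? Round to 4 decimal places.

λ̂_MAP = 0.2511

The Exponential(rate=λ) likelihood is ∝ λ^n e^(−λΣtᵢ). Here n = 6 and Σtᵢ = 6.9 + 11.2 + 1 + 11.4 + 0.8 + 10.5 = 41.8.
Posterior ∝ λ^5e^(−2λ) · λ^6e^(−41.8λ) = λ^11e^(−43.8λ), i.e. Gamma(12, 43.8).
Mode = (a−1)/b = 11/43.8 ≈ 0.2511.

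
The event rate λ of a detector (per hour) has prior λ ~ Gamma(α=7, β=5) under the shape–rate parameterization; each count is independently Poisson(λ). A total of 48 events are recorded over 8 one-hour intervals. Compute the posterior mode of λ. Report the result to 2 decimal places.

λ̂_MAP = 4.15

Σxᵢ = 48, n = 8.
Posterior ∝ λ^6e^(−5λ) · λ^48e^(−8λ) = λ^54e^(−13λ), i.e. Gamma(shape=55, rate=13).
The mode of a Gamma(a, b) with a ≥ 1 (shape–rate) is (a−1)/b = 54/13 ≈ 4.15.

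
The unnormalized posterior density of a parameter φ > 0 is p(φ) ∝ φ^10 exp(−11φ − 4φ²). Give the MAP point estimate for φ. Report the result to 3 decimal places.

ℓ'(φ) = 10/φ − 11 − 8φ. Setting this to zero and multiplying by φ: 8φ² + 11φ − 10 = 0.
φ = (−11 + √(11² + 4·8·10)) / (2·8) = (−11 + √441) / 16 = (−11 + 21)/16 = 5/8.
ℓ''(φ) = −10/φ² − 8 < 0, confirming a maximum.

φ̂_MAP = 0.625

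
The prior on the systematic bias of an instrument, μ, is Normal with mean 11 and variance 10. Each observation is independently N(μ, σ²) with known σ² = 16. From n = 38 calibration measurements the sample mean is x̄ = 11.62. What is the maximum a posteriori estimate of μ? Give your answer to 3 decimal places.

μ̂_MAP = 11.595

n = 38, x̄ = 11.62.
For a Normal prior and Normal likelihood with known variance, the posterior is Normal; its mode equals its mean, the precision-weighted average.
Prior precision 1/σ₀² = 1/10 = 0.1; data precision n/σ² = 38/16 = 2.375.
μ̂ = (0.1·11 + 2.375·11.62) / (0.1 + 2.375) = 28.6975/2.475 = 11479/990 ≈ 11.595.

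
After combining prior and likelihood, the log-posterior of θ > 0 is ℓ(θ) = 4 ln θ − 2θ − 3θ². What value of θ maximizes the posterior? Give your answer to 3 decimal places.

ℓ'(θ) = 4/θ − 2 − 6θ. Setting this to zero and multiplying by θ: 6θ² + 2θ − 4 = 0.
θ = (−2 + √(2² + 4·6·4)) / (2·6) = (−2 + √100) / 12 = (−2 + 10)/12 = 2/3.
ℓ''(θ) = −4/θ² − 6 < 0, confirming a maximum.

θ̂_MAP = 0.667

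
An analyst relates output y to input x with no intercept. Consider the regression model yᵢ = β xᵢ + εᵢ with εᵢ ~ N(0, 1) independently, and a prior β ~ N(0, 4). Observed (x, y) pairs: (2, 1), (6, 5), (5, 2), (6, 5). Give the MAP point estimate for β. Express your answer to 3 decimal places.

log p(β | y) = −Σ(yᵢ − βxᵢ)²/(2·1) − β²/(2·4) + const.
Setting the derivative to zero: Σxᵢ(yᵢ − βxᵢ)/1 − β/4 = 0, so β = Σxᵢyᵢ / (Σxᵢ² + σ²/τ²).
Σxᵢyᵢ = 2·1 + 6·5 + 5·2 + 6·5 = 72; Σxᵢ² = 101; σ²/τ² = 0.25.
β̂_MAP = 72 / (101 + 0.25) = 72/101.25 ≈ 0.711.

β̂_MAP = 0.711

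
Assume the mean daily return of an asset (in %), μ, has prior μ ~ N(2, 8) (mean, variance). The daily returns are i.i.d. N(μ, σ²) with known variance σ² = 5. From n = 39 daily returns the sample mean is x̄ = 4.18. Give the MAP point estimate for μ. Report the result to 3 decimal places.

μ̂_MAP = 4.146

n = 39, x̄ = 4.18.
For a Normal prior and Normal likelihood with known variance, the posterior is Normal; its mode equals its mean, the precision-weighted average.
Prior precision 1/σ₀² = 1/8 = 0.125; data precision n/σ² = 39/5 = 7.8.
μ̂ = (0.125·2 + 7.8·4.18) / (0.125 + 7.8) = 32.854/7.925 = 32854/7925 ≈ 4.146.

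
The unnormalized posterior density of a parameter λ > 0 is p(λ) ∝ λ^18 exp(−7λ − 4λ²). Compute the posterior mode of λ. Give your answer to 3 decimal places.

λ̂_MAP = 1.125

ℓ'(λ) = 18/λ − 7 − 8λ. Setting this to zero and multiplying by λ: 8λ² + 7λ − 18 = 0.
λ = (−7 + √(7² + 4·8·18)) / (2·8) = (−7 + √625) / 16 = (−7 + 25)/16 = 9/8.
ℓ''(λ) = −18/λ² − 8 < 0, confirming a maximum.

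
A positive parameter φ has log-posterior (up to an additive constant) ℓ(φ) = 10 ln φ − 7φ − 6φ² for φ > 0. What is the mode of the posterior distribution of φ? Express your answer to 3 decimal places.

φ̂_MAP = 0.667

ℓ'(φ) = 10/φ − 7 − 12φ. Setting this to zero and multiplying by φ: 12φ² + 7φ − 10 = 0.
φ = (−7 + √(7² + 4·12·10)) / (2·12) = (−7 + √529) / 24 = (−7 + 23)/24 = 2/3.
ℓ''(φ) = −10/φ² − 12 < 0, confirming a maximum.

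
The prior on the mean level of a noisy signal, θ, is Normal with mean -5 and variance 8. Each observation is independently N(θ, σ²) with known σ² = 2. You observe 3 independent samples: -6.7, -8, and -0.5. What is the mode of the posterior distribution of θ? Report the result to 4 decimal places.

θ̂_MAP = -5.0615

n = 3; x̄ = ((-6.7) + (-8) + (-0.5))/3 = -15.2/3 = -76/15 ≈ -5.0667.
For a Normal prior and Normal likelihood with known variance, the posterior is Normal; its mode equals its mean, the precision-weighted average.
Prior precision 1/σ₀² = 1/8 = 0.125; data precision n/σ² = 3/2 = 1.5.
θ̂ = (0.125·(-5) + 1.5·(-76/15)) / (0.125 + 1.5) = (-8.225)/1.625 = -329/65 ≈ -5.0615.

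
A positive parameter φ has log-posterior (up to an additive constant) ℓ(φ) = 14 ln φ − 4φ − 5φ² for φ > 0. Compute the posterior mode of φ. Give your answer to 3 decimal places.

ℓ'(φ) = 14/φ − 4 − 10φ. Setting this to zero and multiplying by φ: 10φ² + 4φ − 14 = 0.
φ = (−4 + √(4² + 4·10·14)) / (2·10) = (−4 + √576) / 20 = (−4 + 24)/20 = 1.
ℓ''(φ) = −14/φ² − 10 < 0, confirming a maximum.

φ̂_MAP = 1.000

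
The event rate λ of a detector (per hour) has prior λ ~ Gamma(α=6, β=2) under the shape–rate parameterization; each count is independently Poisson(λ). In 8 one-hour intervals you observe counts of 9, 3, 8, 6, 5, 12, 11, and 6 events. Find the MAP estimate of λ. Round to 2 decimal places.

λ̂_MAP = 6.50

Σxᵢ = 9+3+8+6+5+12+11+6 = 60, with n = 8.
Posterior ∝ λ^5e^(−2λ) · λ^60e^(−8λ) = λ^65e^(−10λ), i.e. Gamma(shape=66, rate=10).
The mode of a Gamma(a, b) with a ≥ 1 (shape–rate) is (a−1)/b = 65/10 ≈ 6.50.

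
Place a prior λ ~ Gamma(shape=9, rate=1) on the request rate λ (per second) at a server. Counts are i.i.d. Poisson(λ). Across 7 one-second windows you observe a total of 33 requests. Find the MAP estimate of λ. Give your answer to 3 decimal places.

λ̂_MAP = 5.125

Σxᵢ = 33, n = 7.
Posterior ∝ λ^8e^(−1λ) · λ^33e^(−7λ) = λ^41e^(−8λ), i.e. Gamma(shape=42, rate=8).
The mode of a Gamma(a, b) with a ≥ 1 (shape–rate) is (a−1)/b = 41/8 ≈ 5.125.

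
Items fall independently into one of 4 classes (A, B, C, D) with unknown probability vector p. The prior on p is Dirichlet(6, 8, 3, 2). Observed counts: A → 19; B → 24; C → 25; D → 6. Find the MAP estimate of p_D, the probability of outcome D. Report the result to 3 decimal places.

MAP estimate of p_D = 0.079

The posterior is Dirichlet(αᵢ + nᵢ) = Dirichlet(25, 32, 28, 8).
For a Dirichlet(a₁,…,a_K) with all aᵢ > 1, the mode has j-th component (aⱼ − 1)/(Σaᵢ − K).
Here Σaᵢ = 93 and K = 4, so p_D = (8 − 1)/(93 − 4) = 7/89 ≈ 0.079.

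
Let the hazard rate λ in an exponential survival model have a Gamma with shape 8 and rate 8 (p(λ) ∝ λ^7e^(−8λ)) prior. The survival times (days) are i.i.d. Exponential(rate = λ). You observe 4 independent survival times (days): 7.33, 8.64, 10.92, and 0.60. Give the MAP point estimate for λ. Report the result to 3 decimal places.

λ̂_MAP = 0.310

The Exponential(rate=λ) likelihood is ∝ λ^n e^(−λΣtᵢ). Here n = 4 and Σtᵢ = 7.33 + 8.64 + 10.92 + 0.60 = 27.49.
Posterior ∝ λ^7e^(−8λ) · λ^4e^(−27.49λ) = λ^11e^(−35.49λ), i.e. Gamma(12, 35.49).
Mode = (a−1)/b = 11/35.49 ≈ 0.310.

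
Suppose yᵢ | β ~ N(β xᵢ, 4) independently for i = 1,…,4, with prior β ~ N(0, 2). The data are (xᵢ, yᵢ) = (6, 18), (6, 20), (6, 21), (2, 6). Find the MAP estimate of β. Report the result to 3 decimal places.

log p(β | y) = −Σ(yᵢ − βxᵢ)²/(2·4) − β²/(2·2) + const.
Setting the derivative to zero: Σxᵢ(yᵢ − βxᵢ)/4 − β/2 = 0, so β = Σxᵢyᵢ / (Σxᵢ² + σ²/τ²).
Σxᵢyᵢ = 6·18 + 6·20 + 6·21 + 2·6 = 366; Σxᵢ² = 112; σ²/τ² = 2.
β̂_MAP = 366 / (112 + 2) = 366/114 ≈ 3.211.

β̂_MAP = 3.211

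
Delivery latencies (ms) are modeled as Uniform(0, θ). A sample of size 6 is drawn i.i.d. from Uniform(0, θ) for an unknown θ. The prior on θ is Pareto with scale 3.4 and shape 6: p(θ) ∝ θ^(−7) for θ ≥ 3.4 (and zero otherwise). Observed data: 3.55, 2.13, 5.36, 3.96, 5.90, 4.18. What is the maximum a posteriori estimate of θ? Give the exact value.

θ̂_MAP = 5.90

The Uniform(0, θ) likelihood is θ^(−n) for θ ≥ max(xᵢ), zero otherwise. Here max(xᵢ) = 5.90.
Posterior ∝ θ^(−7) · θ^(−6) = θ^(−13) on θ ≥ max(3.4, 5.90) = 5.90.
This density is strictly decreasing in θ, so the posterior mode lies at the lower boundary of the support.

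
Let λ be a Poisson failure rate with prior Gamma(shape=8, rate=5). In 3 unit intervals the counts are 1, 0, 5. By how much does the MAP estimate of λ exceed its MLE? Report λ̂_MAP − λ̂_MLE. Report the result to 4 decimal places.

MAP − MLE = -0.3750

Σxᵢ = 6. Posterior is Gamma(14, 8); MAP = (14−1)/8 = 13/8 ≈ 1.62500.
MLE = x̄ = 6/3 ≈ 2.00000.
Difference = 13/8 − 6/3 = -3/8 ≈ -0.3750.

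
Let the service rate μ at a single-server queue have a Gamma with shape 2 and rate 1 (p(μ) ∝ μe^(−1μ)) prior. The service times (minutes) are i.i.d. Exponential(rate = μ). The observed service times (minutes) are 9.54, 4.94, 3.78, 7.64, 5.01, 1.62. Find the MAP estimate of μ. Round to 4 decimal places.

μ̂_MAP = 0.2088

The Exponential(rate=μ) likelihood is ∝ μ^n e^(−μΣtᵢ). Here n = 6 and Σtᵢ = 9.54 + 4.94 + 3.78 + 7.64 + 5.01 + 1.62 = 32.53.
Posterior ∝ μe^(−1μ) · μ^6e^(−32.53μ) = μ^7e^(−33.53μ), i.e. Gamma(8, 33.53).
Mode = (a−1)/b = 7/33.53 ≈ 0.2088.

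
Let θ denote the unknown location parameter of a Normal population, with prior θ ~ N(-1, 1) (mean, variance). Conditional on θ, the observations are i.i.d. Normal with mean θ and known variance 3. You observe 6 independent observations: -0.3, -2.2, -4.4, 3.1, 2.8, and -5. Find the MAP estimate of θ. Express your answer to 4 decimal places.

n = 6; x̄ = ((-0.3) + (-2.2) + (-4.4) + 3.1 + 2.8 + (-5))/6 = -6/6 = -1.
For a Normal prior and Normal likelihood with known variance, the posterior is Normal; its mode equals its mean, the precision-weighted average.
Prior precision 1/σ₀² = 1/1 = 1; data precision n/σ² = 6/3 = 2.
θ̂ = (1·(-1) + 2·(-1)) / (1 + 2) = (-3)/3 = -1.0000.

θ̂_MAP = -1.0000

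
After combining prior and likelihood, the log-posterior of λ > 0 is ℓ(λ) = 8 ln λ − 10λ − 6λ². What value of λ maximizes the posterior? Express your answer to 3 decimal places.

ℓ'(λ) = 8/λ − 10 − 12λ. Setting this to zero and multiplying by λ: 12λ² + 10λ − 8 = 0.
λ = (−10 + √(10² + 4·12·8)) / (2·12) = (−10 + √484) / 24 = (−10 + 22)/24 = 1/2.
ℓ''(λ) = −8/λ² − 12 < 0, confirming a maximum.

λ̂_MAP = 0.500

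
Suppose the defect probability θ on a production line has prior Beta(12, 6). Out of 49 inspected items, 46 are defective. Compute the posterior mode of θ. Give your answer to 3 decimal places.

Prior: Beta(12, 6).
Data: 46 successes in 49 trials. The binomial likelihood contributes θ^46(1−θ)^3, so the posterior is Beta(12+46, 6+3) = Beta(58, 9).
For Beta(a, b) with a, b > 1 the mode is (a−1)/(a+b−2) = 57/65 ≈ 0.877.

θ̂_MAP = 0.877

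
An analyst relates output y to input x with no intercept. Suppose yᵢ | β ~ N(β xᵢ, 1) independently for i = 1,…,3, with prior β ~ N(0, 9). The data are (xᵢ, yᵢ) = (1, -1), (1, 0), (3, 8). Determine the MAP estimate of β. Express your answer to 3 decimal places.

β̂_MAP = 2.070

log p(β | y) = −Σ(yᵢ − βxᵢ)²/(2·1) − β²/(2·9) + const.
Setting the derivative to zero: Σxᵢ(yᵢ − βxᵢ)/1 − β/9 = 0, so β = Σxᵢyᵢ / (Σxᵢ² + σ²/τ²).
Σxᵢyᵢ = 1·(-1) + 1·0 + 3·8 = 23; Σxᵢ² = 11; σ²/τ² = 1/9.
β̂_MAP = 23 / (11 + 1/9) = 23/(100/9) = 207/100 ≈ 2.070.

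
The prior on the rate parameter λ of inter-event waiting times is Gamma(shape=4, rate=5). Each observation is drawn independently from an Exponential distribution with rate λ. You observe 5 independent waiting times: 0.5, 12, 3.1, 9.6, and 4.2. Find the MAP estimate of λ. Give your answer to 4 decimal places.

The Exponential(rate=λ) likelihood is ∝ λ^n e^(−λΣtᵢ). Here n = 5 and Σtᵢ = 0.5 + 12 + 3.1 + 9.6 + 4.2 = 29.4.
Posterior ∝ λ^3e^(−5λ) · λ^5e^(−29.4λ) = λ^8e^(−34.4λ), i.e. Gamma(9, 34.4).
Mode = (a−1)/b = 8/34.4 ≈ 0.2326.

λ̂_MAP = 0.2326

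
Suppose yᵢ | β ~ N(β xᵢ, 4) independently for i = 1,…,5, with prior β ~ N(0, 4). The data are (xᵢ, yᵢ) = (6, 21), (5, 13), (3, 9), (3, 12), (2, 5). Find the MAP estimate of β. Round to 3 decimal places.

β̂_MAP = 3.143

log p(β | y) = −Σ(yᵢ − βxᵢ)²/(2·4) − β²/(2·4) + const.
Setting the derivative to zero: Σxᵢ(yᵢ − βxᵢ)/4 − β/4 = 0, so β = Σxᵢyᵢ / (Σxᵢ² + σ²/τ²).
Σxᵢyᵢ = 6·21 + 5·13 + 3·9 + 3·12 + 2·5 = 264; Σxᵢ² = 83; σ²/τ² = 1.
β̂_MAP = 264 / (83 + 1) = 264/84 ≈ 3.143.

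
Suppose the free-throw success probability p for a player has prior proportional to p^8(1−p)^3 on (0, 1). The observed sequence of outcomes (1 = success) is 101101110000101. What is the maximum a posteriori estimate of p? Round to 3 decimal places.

The prior density ∝ p^8(1−p)^3 is the kernel of Beta(9, 4).
Data: 8 successes in 15 trials (from the sequence). The binomial likelihood contributes p^8(1−p)^7, so the posterior is Beta(9+8, 4+7) = Beta(17, 11).
For Beta(a, b) with a, b > 1 the mode is (a−1)/(a+b−2) = 16/26 ≈ 0.615.

p̂_MAP = 0.615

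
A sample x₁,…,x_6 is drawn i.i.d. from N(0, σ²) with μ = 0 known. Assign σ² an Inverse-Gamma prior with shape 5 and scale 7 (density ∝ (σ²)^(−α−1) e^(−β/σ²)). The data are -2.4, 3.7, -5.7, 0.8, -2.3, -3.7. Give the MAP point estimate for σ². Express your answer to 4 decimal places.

σ̂²_MAP = 4.7533

Sum of squared deviations about the known mean: SS = (-2.4−0)² + (3.7−0)² + (-5.7−0)² + (0.8−0)² + (-2.3−0)² + (-3.7−0)² = 71.56.
The Normal likelihood contributes (σ²)^(−n/2) exp(−SS/(2σ²)), so the posterior is Inverse-Gamma(α + n/2, β + SS/2) = Inverse-Gamma(8, 42.78).
The mode of Inverse-Gamma(a, b) is b/(a+1) = 42.78/9 ≈ 4.7533.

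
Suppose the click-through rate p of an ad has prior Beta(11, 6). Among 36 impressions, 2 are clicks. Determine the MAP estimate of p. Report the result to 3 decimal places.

p̂_MAP = 0.235

Prior: Beta(11, 6).
Data: 2 successes in 36 trials. The binomial likelihood contributes p^2(1−p)^34, so the posterior is Beta(11+2, 6+34) = Beta(13, 40).
For Beta(a, b) with a, b > 1 the mode is (a−1)/(a+b−2) = 12/51 ≈ 0.235.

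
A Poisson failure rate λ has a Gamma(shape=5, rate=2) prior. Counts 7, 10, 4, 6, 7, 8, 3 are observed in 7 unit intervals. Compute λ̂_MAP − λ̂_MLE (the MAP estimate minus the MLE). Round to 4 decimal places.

Σxᵢ = 45. Posterior is Gamma(50, 9); MAP = (50−1)/9 = 49/9 ≈ 5.44444.
MLE = x̄ = 45/7 ≈ 6.42857.
Difference = 49/9 − 45/7 = -62/63 ≈ -0.9841.

MAP − MLE = -0.9841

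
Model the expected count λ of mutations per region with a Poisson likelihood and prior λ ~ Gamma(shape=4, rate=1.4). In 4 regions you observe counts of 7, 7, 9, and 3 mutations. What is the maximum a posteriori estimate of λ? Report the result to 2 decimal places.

Σxᵢ = 7+7+9+3 = 26, with n = 4.
Posterior ∝ λ^3e^(−1.4λ) · λ^26e^(−4λ) = λ^29e^(−5.4λ), i.e. Gamma(shape=30, rate=5.4).
The mode of a Gamma(a, b) with a ≥ 1 (shape–rate) is (a−1)/b = 29/5.4 ≈ 5.37.

λ̂_MAP = 5.37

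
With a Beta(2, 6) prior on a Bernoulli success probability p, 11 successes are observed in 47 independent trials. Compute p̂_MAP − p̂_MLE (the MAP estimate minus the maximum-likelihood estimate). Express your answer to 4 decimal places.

Posterior is Beta(13, 42); MAP = (13−1)/(55−2) = 12/53 ≈ 0.22642.
MLE ignores the prior: p̂_MLE = k/n = 11/47 ≈ 0.23404.
Difference = 12/53 − 11/47 = -19/2491 ≈ -0.0076.

MAP − MLE = -0.0076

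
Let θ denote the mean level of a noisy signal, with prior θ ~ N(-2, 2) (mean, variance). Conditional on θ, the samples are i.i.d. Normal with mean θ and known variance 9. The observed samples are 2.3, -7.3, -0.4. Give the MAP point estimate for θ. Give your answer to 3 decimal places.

θ̂_MAP = -1.920

n = 3; x̄ = (2.3 + (-7.3) + (-0.4))/3 = -5.4/3 = -1.8.
For a Normal prior and Normal likelihood with known variance, the posterior is Normal; its mode equals its mean, the precision-weighted average.
Prior precision 1/σ₀² = 1/2 = 0.5; data precision n/σ² = 3/9 = 1/3.
θ̂ = (0.5·(-2) + (1/3)·(-1.8)) / (0.5 + 1/3) = (-1.6)/(5/6) = -1.920.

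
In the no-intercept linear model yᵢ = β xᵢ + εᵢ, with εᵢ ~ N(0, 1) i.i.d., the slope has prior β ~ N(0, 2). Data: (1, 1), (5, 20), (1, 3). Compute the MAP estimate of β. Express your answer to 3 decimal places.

log p(β | y) = −Σ(yᵢ − βxᵢ)²/(2·1) − β²/(2·2) + const.
Setting the derivative to zero: Σxᵢ(yᵢ − βxᵢ)/1 − β/2 = 0, so β = Σxᵢyᵢ / (Σxᵢ² + σ²/τ²).
Σxᵢyᵢ = 1·1 + 5·20 + 1·3 = 104; Σxᵢ² = 27; σ²/τ² = 0.5.
β̂_MAP = 104 / (27 + 0.5) = 104/27.5 ≈ 3.782.

β̂_MAP = 3.782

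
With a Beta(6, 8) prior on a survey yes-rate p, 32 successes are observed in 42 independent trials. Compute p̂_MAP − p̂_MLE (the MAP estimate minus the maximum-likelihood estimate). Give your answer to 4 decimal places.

Posterior is Beta(38, 18); MAP = (38−1)/(56−2) = 37/54 ≈ 0.68519.
MLE ignores the prior: p̂_MLE = k/n = 32/42 ≈ 0.76190.
Difference = 37/54 − 32/42 = -29/378 ≈ -0.0767.

MAP − MLE = -0.0767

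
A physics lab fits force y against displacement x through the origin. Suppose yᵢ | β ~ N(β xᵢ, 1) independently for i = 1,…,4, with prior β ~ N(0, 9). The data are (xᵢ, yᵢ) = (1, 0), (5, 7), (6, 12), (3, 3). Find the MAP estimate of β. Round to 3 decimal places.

β̂_MAP = 1.631

log p(β | y) = −Σ(yᵢ − βxᵢ)²/(2·1) − β²/(2·9) + const.
Setting the derivative to zero: Σxᵢ(yᵢ − βxᵢ)/1 − β/9 = 0, so β = Σxᵢyᵢ / (Σxᵢ² + σ²/τ²).
Σxᵢyᵢ = 1·0 + 5·7 + 6·12 + 3·3 = 116; Σxᵢ² = 71; σ²/τ² = 1/9.
β̂_MAP = 116 / (71 + 1/9) = 116/(640/9) = 261/160 ≈ 1.631.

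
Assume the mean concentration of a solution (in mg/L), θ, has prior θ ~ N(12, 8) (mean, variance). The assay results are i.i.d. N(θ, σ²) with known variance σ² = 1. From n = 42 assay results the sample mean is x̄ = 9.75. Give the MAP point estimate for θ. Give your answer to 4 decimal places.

n = 42, x̄ = 9.75.
For a Normal prior and Normal likelihood with known variance, the posterior is Normal; its mode equals its mean, the precision-weighted average.
Prior precision 1/σ₀² = 1/8 = 0.125; data precision n/σ² = 42/1 = 42.
θ̂ = (0.125·12 + 42·9.75) / (0.125 + 42) = 411/42.125 = 3288/337 ≈ 9.7567.

θ̂_MAP = 9.7567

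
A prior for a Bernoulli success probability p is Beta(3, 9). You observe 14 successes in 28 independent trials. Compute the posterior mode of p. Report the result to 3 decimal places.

Prior: Beta(3, 9).
Data: 14 successes in 28 trials. The binomial likelihood contributes p^14(1−p)^14, so the posterior is Beta(3+14, 9+14) = Beta(17, 23).
For Beta(a, b) with a, b > 1 the mode is (a−1)/(a+b−2) = 16/38 ≈ 0.421.

p̂_MAP = 0.421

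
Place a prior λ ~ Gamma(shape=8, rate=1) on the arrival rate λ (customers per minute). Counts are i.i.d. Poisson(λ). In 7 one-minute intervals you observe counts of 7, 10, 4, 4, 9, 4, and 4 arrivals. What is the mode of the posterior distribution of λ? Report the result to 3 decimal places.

Σxᵢ = 7+10+4+4+9+4+4 = 42, with n = 7.
Posterior ∝ λ^7e^(−1λ) · λ^42e^(−7λ) = λ^49e^(−8λ), i.e. Gamma(shape=50, rate=8).
The mode of a Gamma(a, b) with a ≥ 1 (shape–rate) is (a−1)/b = 49/8 ≈ 6.125.

λ̂_MAP = 6.125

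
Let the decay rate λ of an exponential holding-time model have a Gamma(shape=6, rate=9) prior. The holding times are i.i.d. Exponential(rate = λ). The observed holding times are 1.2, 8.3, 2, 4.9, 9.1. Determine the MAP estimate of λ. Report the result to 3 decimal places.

The Exponential(rate=λ) likelihood is ∝ λ^n e^(−λΣtᵢ). Here n = 5 and Σtᵢ = 1.2 + 8.3 + 2 + 4.9 + 9.1 = 25.5.
Posterior ∝ λ^5e^(−9λ) · λ^5e^(−25.5λ) = λ^10e^(−34.5λ), i.e. Gamma(11, 34.5).
Mode = (a−1)/b = 10/34.5 ≈ 0.290.

λ̂_MAP = 0.290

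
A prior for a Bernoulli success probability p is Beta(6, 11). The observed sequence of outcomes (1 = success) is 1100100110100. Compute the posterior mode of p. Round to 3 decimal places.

p̂_MAP = 0.393

Prior: Beta(6, 11).
Data: 6 successes in 13 trials (from the sequence). The binomial likelihood contributes p^6(1−p)^7, so the posterior is Beta(6+6, 11+7) = Beta(12, 18).
For Beta(a, b) with a, b > 1 the mode is (a−1)/(a+b−2) = 11/28 ≈ 0.393.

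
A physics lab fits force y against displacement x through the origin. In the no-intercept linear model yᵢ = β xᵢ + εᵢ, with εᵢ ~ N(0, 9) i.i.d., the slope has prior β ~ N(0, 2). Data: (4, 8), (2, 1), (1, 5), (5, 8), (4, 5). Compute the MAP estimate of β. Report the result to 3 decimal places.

β̂_MAP = 1.489

log p(β | y) = −Σ(yᵢ − βxᵢ)²/(2·9) − β²/(2·2) + const.
Setting the derivative to zero: Σxᵢ(yᵢ − βxᵢ)/9 − β/2 = 0, so β = Σxᵢyᵢ / (Σxᵢ² + σ²/τ²).
Σxᵢyᵢ = 4·8 + 2·1 + 1·5 + 5·8 + 4·5 = 99; Σxᵢ² = 62; σ²/τ² = 4.5.
β̂_MAP = 99 / (62 + 4.5) = 99/66.5 ≈ 1.489.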